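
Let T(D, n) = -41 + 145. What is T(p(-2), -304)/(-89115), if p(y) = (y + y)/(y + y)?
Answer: -8/6855 ≈ -0.0011670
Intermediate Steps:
p(y) = 1 (p(y) = (2*y)/((2*y)) = (2*y)*(1/(2*y)) = 1)
T(D, n) = 104
T(p(-2), -304)/(-89115) = 104/(-89115) = 104*(-1/89115) = -8/6855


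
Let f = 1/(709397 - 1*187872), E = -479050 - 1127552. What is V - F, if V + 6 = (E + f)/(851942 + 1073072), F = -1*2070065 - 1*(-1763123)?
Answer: 23703491396850427/77226378950 ≈ 3.0694e+5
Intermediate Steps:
F = -306942 (F = -2070065 + 1763123 = -306942)
E = -1606602
f = 1/521525 (f = 1/(709397 - 187872) = 1/521525 ≈ 1.9175e-6)
V = -527810820473/77226378950 (V = -6 + (-1606602 + 1/521525)/(851942 + 1073072) = -6 - 837883108049/521525/1925014 = -6 - 837883108049/521525*1/1925014 = -6 - 64452546773/77226378950 = -527810820473/77226378950 ≈ -6.8346)
V - F = -527810820473/77226378950 - 1*(-306942) = -527810820473/77226378950 + 306942 = 23703491396850427/77226378950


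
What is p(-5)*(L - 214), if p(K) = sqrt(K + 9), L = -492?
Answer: -1412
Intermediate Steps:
p(K) = sqrt(9 + K)
p(-5)*(L - 214) = sqrt(9 - 5)*(-492 - 214) = sqrt(4)*(-706) = 2*(-706) = -1412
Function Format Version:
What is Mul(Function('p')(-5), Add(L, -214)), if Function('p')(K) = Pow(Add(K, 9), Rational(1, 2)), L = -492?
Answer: -1412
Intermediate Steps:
Function('p')(K) = Pow(Add(9, K), Rational(1, 2))
Mul(Function('p')(-5), Add(L, -214)) = Mul(Pow(Add(9, -5), Rational(1, 2)), Add(-492, -214)) = Mul(Pow(4, Rational(1, 2)), -706) = Mul(2, -706) = -1412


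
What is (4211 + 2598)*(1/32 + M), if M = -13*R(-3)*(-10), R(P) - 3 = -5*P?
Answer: 509864729/32 ≈ 1.5933e+7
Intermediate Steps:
R(P) = 3 - 5*P
M = 2340 (M = -13*(3 - 5*(-3))*(-10) = -13*(3 + 15)*(-10) = -13*18*(-10) = -234*(-10) = 2340)
(4211 + 2598)*(1/32 + M) = (4211 + 2598)*(1/32 + 2340) = 6809*(1/32 + 2340) = 6809*(74881/32) = 509864729/32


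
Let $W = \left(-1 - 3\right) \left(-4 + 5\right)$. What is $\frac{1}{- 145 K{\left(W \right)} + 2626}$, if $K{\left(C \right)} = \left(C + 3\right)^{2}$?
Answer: $\frac{1}{2481} \approx 0.00040306$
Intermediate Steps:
$W = -4$ ($W = \left(-4\right) 1 = -4$)
$K{\left(C \right)} = \left(3 + C\right)^{2}$
$\frac{1}{- 145 K{\left(W \right)} + 2626} = \frac{1}{- 145 \left(3 - 4\right)^{2} + 2626} = \frac{1}{- 145 \left(-1\right)^{2} + 2626} = \frac{1}{\left(-145\right) 1 + 2626} = \frac{1}{-145 + 2626} = \frac{1}{2481}$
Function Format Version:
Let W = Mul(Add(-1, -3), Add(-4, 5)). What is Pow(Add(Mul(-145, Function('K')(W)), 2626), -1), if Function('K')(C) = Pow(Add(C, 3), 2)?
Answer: Rational(1, 2481) ≈ 0.00040306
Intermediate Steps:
W = -4 (W = Mul(-4, 1) = -4)
Function('K')(C) = Pow(Add(3, C), 2)
Pow(Add(Mul(-145, Function('K')(W)), 2626), -1) = Pow(Add(Mul(-145, Pow(Add(3, -4), 2)), 2626), -1) = Pow(Add(Mul(-145, Pow(-1, 2)), 2626), -1) = Pow(Add(Mul(-145, 1), 2626), -1) = Pow(Add(-145, 2626), -1) = Pow(2481, -1) = Rational(1, 2481)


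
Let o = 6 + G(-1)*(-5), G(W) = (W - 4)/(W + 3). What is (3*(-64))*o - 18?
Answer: -3570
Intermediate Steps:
G(W) = (-4 + W)/(3 + W)
o = 37/2 (o = 6 + ((-4 - 1)/(3 - 1))*(-5) = 6 + (-5/2)*(-5) = 6 + ((1/2)*(-5))*(-5) = 6 - 5/2*(-5) = 6 + 25/2 = 37/2 ≈ 18.500)
(3*(-64))*o - 18 = (3*(-64))*(37/2) - 18 = -192*37/2 - 18 = -3552 - 18 = -3570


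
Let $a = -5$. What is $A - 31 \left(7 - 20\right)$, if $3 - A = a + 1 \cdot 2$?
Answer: $409$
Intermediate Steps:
$A = 6$ ($A = 3 - \left(-5 + 1 \cdot 2\right) = 3 - \left(-5 + 2\right) = 3 - -3 = 3 + 3 = 6$)
$A - 31 \left(7 - 20\right) = 6 - 31 \left(7 - 20\right) = 6 - -403 = 6 + 403 = 409$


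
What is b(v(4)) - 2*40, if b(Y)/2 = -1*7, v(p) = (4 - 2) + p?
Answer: -94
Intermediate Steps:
v(p) = 2 + p
b(Y) = -14 (b(Y) = 2*(-1*7) = 2*(-7) = -14)
b(v(4)) - 2*40 = -14 - 2*40 = -14 - 80 = -94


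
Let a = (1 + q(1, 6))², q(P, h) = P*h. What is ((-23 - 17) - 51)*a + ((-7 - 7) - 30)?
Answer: -4503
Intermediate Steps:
a = 49 (a = (1 + 1*6)² = (1 + 6)² = 7² = 49)
((-23 - 17) - 51)*a + ((-7 - 7) - 30) = ((-23 - 17) - 51)*49 + ((-7 - 7) - 30) = (-40 - 51)*49 + (-14 - 30) = -91*49 - 44 = -4459 - 44 = -4503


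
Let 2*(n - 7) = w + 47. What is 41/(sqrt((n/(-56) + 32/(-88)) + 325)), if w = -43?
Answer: 82*sqrt(30781058)/199877 ≈ 2.2761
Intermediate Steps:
n = 9 (n = 7 + (-43 + 47)/2 = 7 + (1/2)*4 = 7 + 2 = 9)
41/(sqrt((n/(-56) + 32/(-88)) + 325)) = 41/(sqrt((9/(-56) + 32/(-88)) + 325)) = 41/(sqrt((9*(-1/56) + 32*(-1/88)) + 325)) = 41/(sqrt((-9/56 - 4/11) + 325)) = 41/(sqrt(-323/616 + 325)) = 41/(sqrt(199877/616)) = 41/((sqrt(30781058)/308)) = 41*(2*sqrt(30781058)/199877) = 82*sqrt(30781058)/199877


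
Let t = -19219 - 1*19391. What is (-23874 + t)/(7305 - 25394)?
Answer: 62484/18089 ≈ 3.4543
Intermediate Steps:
t = -38610 (t = -19219 - 19391 = -38610)
(-23874 + t)/(7305 - 25394) = (-23874 - 38610)/(7305 - 25394) = -62484/(-18089) = -62484*(-1/18089) = 62484/18089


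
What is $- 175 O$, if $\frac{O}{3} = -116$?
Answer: $60900$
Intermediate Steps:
$O = -348$ ($O = 3 \left(-116\right) = -348$)
$- 175 O = \left(-175\right) \left(-348\right) = 60900$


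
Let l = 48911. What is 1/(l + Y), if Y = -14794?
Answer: 1/34117 ≈ 2.9311e-5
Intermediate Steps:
1/(l + Y) = 1/(48911 - 14794) = 1/34117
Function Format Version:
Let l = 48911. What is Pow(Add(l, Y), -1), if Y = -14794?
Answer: Rational(1, 34117) ≈ 2.9311e-5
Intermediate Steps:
Pow(Add(l, Y), -1) = Pow(Add(48911, -14794), -1) = Pow(34117, -1) = Rational(1, 34117)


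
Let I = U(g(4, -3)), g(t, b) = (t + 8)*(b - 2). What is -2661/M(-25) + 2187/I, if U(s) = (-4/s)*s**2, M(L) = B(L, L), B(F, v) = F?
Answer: 46221/400 ≈ 115.55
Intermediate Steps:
g(t, b) = (-2 + b)*(8 + t) (g(t, b) = (8 + t)*(-2 + b) = (-2 + b)*(8 + t))
M(L) = L
U(s) = -4*s
I = 240 (I = -4*(-16 - 2*4 + 8*(-3) - 3*4) = -4*(-16 - 8 - 24 - 12) = -4*(-60) = 240)
-2661/M(-25) + 2187/I = -2661/(-25) + 2187/240 = -2661*(-1/25) + 2187*(1/240) = 2661/25 + 729/80 = 46221/400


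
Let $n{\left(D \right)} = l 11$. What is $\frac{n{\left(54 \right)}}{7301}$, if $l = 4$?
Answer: $\frac{44}{7301} \approx 0.0060266$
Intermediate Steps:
$n{\left(D \right)} = 44$ ($n{\left(D \right)} = 4 \cdot 11 = 44$)
$\frac{n{\left(54 \right)}}{7301} = \frac{44}{7301}$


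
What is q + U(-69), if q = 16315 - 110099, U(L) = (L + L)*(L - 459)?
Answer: -20920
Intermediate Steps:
U(L) = 2*L*(-459 + L) (U(L) = (2*L)*(-459 + L) = 2*L*(-459 + L))
q = -93784
q + U(-69) = -93784 + 2*(-69)*(-459 - 69) = -93784 + 2*(-69)*(-528) = -93784 + 72864 = -20920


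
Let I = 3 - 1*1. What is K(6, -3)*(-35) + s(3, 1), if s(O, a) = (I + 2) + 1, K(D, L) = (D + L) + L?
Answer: 5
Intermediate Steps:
K(D, L) = D + 2*L
I = 2 (I = 3 - 1 = 2)
s(O, a) = 5 (s(O, a) = (2 + 2) + 1 = 4 + 1 = 5)
K(6, -3)*(-35) + s(3, 1) = (6 + 2*(-3))*(-35) + 5 = (6 - 6)*(-35) + 5 = 0*(-35) + 5 = 0 + 5 = 5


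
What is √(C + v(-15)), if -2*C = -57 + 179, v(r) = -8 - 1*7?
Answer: 2*I*√19 ≈ 8.7178*I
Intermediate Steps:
v(r) = -15 (v(r) = -8 - 7 = -15)
C = -61 (C = -(-57 + 179)/2 = -½*122 = -61)
√(C + v(-15)) = √(-61 - 15) = √(-76) = 2*I*√19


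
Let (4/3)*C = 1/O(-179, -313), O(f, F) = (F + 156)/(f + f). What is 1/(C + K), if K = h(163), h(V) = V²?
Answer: 314/8343203 ≈ 3.7635e-5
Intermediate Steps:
O(f, F) = (156 + F)/(2*f) (O(f, F) = (156 + F)/((2*f)) = (156 + F)*(1/(2*f)) = (156 + F)/(2*f))
K = 26569 (K = 163² = 26569)
C = 537/314 (C = 3/(4*(((½)*(156 - 313)/(-179)))) = 3/(4*(((½)*(-1/179)*(-157)))) = 3/(4*(157/358)) = (¾)*(358/157) = 537/314 ≈ 1.7102)
1/(C + K) = 1/(537/314 + 26569) = 1/(8343203/314) = 314/8343203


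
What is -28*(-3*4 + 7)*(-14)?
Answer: -1960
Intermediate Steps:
-28*(-3*4 + 7)*(-14) = -28*(-12 + 7)*(-14) = -28*(-5)*(-14) = 140*(-14) = -1960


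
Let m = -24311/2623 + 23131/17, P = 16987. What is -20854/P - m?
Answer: -1024555071476/757467317 ≈ -1352.6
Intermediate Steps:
m = 60259326/44591 (m = -24311*1/2623 + 23131*(1/17) = -24311/2623 + 23131/17 = 60259326/44591 ≈ 1351.4)
-20854/P - m = -20854/16987 - 1*60259326/44591 = -20854*1/16987 - 60259326/44591 = -20854/16987 - 60259326/44591 = -1024555071476/757467317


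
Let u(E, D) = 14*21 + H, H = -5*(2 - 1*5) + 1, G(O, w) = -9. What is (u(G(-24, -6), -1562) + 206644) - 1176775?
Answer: -969821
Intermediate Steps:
H = 16 (H = -5*(2 - 5) + 1 = -5*(-3) + 1 = 15 + 1 = 16)
u(E, D) = 310 (u(E, D) = 14*21 + 16 = 294 + 16 = 310)
(u(G(-24, -6), -1562) + 206644) - 1176775 = (310 + 206644) - 1176775 = 206954 - 1176775 = -969821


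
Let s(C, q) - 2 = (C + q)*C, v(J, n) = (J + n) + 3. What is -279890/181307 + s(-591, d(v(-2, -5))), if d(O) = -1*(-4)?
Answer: 62898563243/181307 ≈ 3.4692e+5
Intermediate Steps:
v(J, n) = 3 + J + n
d(O) = 4
s(C, q) = 2 + C*(C + q) (s(C, q) = 2 + (C + q)*C = 2 + C*(C + q))
-279890/181307 + s(-591, d(v(-2, -5))) = -279890/181307 + (2 + (-591)**2 - 591*4) = -279890*1/181307 + (2 + 349281 - 2364) = -279890/181307 + 346919 = 62898563243/181307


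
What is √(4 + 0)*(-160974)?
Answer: -321948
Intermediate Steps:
√(4 + 0)*(-160974) = √4*(-160974) = 2*(-160974) = -321948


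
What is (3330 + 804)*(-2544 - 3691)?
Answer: -25775490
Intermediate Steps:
(3330 + 804)*(-2544 - 3691) = 4134*(-6235) = -25775490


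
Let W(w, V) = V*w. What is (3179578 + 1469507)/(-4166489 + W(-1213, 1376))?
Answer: -4649085/5835577 ≈ -0.79668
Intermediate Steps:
(3179578 + 1469507)/(-4166489 + W(-1213, 1376)) = (3179578 + 1469507)/(-4166489 + 1376*(-1213)) = 4649085/(-4166489 - 1669088) = 4649085/(-5835577) = 4649085*(-1/5835577) = -4649085/5835577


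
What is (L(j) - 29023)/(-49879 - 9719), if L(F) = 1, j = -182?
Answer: 691/1419 ≈ 0.48696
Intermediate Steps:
(L(j) - 29023)/(-49879 - 9719) = (1 - 29023)/(-49879 - 9719) = -29022/(-59598) = -29022*(-1/59598) = 691/1419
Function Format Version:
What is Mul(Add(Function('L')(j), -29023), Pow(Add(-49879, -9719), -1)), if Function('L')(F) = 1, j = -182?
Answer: Rational(691, 1419) ≈ 0.48696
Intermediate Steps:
Mul(Add(Function('L')(j), -29023), Pow(Add(-49879, -9719), -1)) = Mul(Add(1, -29023), Pow(Add(-49879, -9719), -1)) = Mul(-29022, Pow(-59598, -1)) = Mul(-29022, Rational(-1, 59598)) = Rational(691, 1419)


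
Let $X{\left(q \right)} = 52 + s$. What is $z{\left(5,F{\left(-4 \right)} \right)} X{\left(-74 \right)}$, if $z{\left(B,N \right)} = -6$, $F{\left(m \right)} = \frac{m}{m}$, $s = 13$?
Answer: $-390$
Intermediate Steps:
$X{\left(q \right)} = 65$ ($X{\left(q \right)} = 52 + 13 = 65$)
$F{\left(m \right)} = 1$
$z{\left(5,F{\left(-4 \right)} \right)} X{\left(-74 \right)} = \left(-6\right) 65 = -390$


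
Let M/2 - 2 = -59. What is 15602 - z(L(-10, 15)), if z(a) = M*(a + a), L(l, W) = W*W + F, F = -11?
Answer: 64394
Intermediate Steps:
M = -114 (M = 4 + 2*(-59) = 4 - 118 = -114)
L(l, W) = -11 + W² (L(l, W) = W*W - 11 = W² - 11 = -11 + W²)
z(a) = -228*a (z(a) = -114*(a + a) = -228*a)
15602 - z(L(-10, 15)) = 15602 - (-228)*(-11 + 15²) = 15602 - (-228)*(-11 + 225) = 15602 - (-228)*214 = 15602 - 1*(-48792) = 15602 + 48792 = 64394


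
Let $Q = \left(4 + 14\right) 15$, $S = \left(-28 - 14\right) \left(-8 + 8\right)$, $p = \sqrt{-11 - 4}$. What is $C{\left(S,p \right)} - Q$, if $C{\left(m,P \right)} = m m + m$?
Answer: $-270$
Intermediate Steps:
$p = i \sqrt{15}$ ($p = \sqrt{-15} = i \sqrt{15} \approx 3.873 i$)
$S = 0$ ($S = \left(-42\right) 0 = 0$)
$C{\left(m,P \right)} = m + m^{2}$ ($C{\left(m,P \right)} = m^{2} + m = m + m^{2}$)
$Q = 270$ ($Q = 18 \cdot 15 = 270$)
$C{\left(S,p \right)} - Q = 0 \left(1 + 0\right) - 270 = 0 \cdot 1 - 270 = 0 - 270 = -270$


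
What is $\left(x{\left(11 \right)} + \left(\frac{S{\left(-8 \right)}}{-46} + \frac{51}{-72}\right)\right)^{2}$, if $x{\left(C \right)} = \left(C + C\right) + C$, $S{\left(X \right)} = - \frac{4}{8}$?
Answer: $\frac{317944561}{304704} \approx 1043.5$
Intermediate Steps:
$S{\left(X \right)} = - \frac{1}{2}$ ($S{\left(X \right)} = \left(-4\right) \frac{1}{8} = - \frac{1}{2}$)
$x{\left(C \right)} = 3 C$ ($x{\left(C \right)} = 2 C + C = 3 C$)
$\left(x{\left(11 \right)} + \left(\frac{S{\left(-8 \right)}}{-46} + \frac{51}{-72}\right)\right)^{2} = \left(3 \cdot 11 + \left(- \frac{1}{2 \left(-46\right)} + \frac{51}{-72}\right)\right)^{2} = \left(33 + \left(\left(- \frac{1}{2}\right) \left(- \frac{1}{46}\right) + 51 \left(- \frac{1}{72}\right)\right)\right)^{2} = \left(33 + \left(\frac{1}{92} - \frac{17}{24}\right)\right)^{2} = \left(33 - \frac{385}{552}\right)^{2} = \left(\frac{17831}{552}\right)^{2} = \frac{317944561}{304704}$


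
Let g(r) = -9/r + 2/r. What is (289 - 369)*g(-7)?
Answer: -80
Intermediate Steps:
g(r) = -7/r
(289 - 369)*g(-7) = (289 - 369)*(-7/(-7)) = -(-560)*(-1)/7 = -80*1 = -80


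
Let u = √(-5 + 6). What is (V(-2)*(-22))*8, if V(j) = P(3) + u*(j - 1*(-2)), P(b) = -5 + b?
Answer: 352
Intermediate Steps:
u = 1 (u = √1 = 1)
V(j) = j (V(j) = (-5 + 3) + 1*(j - 1*(-2)) = -2 + 1*(j + 2) = -2 + 1*(2 + j) = -2 + (2 + j) = j)
(V(-2)*(-22))*8 = -2*(-22)*8 = 44*8 = 352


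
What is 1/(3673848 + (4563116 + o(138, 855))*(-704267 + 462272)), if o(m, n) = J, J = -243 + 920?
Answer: -1/1104411413187 ≈ -9.0546e-13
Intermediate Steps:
J = 677
o(m, n) = 677
1/(3673848 + (4563116 + o(138, 855))*(-704267 + 462272)) = 1/(3673848 + (4563116 + 677)*(-704267 + 462272)) = 1/(3673848 + 4563793*(-241995)) = 1/(3673848 - 1104415087035) = 1/(-1104411413187) = -1/1104411413187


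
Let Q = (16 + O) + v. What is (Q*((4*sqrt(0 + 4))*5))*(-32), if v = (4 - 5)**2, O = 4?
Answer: -26880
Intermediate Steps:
v = 1 (v = (-1)**2 = 1)
Q = 21 (Q = (16 + 4) + 1 = 20 + 1 = 21)
(Q*((4*sqrt(0 + 4))*5))*(-32) = (21*((4*sqrt(0 + 4))*5))*(-32) = (21*((4*sqrt(4))*5))*(-32) = (21*((4*2)*5))*(-32) = (21*(8*5))*(-32) = (21*40)*(-32) = 840*(-32) = -26880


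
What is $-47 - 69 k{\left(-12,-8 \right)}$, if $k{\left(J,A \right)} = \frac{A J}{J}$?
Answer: $505$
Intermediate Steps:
$k{\left(J,A \right)} = A$
$-47 - 69 k{\left(-12,-8 \right)} = -47 - -552 = -47 + 552 = 505$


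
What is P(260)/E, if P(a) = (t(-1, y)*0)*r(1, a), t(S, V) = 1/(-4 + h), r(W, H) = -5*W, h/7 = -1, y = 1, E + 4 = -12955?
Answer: 0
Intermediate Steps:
E = -12959 (E = -4 - 12955 = -12959)
h = -7 (h = 7*(-1) = -7)
t(S, V) = -1/11 (t(S, V) = 1/(-4 - 7) = 1/(-11) = -1/11)
P(a) = 0 (P(a) = (-1/11*0)*(-5*1) = 0*(-5) = 0)
P(260)/E = 0/(-12959) = 0*(-1/12959) = 0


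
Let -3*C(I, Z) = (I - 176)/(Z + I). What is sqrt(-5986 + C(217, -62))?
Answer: I*sqrt(1294341915)/465 ≈ 77.37*I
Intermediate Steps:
C(I, Z) = -(-176 + I)/(3*(I + Z)) (C(I, Z) = -(I - 176)/(3*(Z + I)) = -(-176 + I)/(3*(I + Z)))
sqrt(-5986 + C(217, -62)) = sqrt(-5986 + (176 - 1*217)/(3*(217 - 62))) = sqrt(-5986 + (1/3)*(176 - 217)/155) = sqrt(-5986 + (1/3)*(1/155)*(-41)) = sqrt(-5986 - 41/465) = sqrt(-2783531/465) = I*sqrt(1294341915)/465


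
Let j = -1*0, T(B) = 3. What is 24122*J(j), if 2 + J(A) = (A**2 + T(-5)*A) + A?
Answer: -48244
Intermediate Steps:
j = 0
J(A) = -2 + A**2 + 4*A (J(A) = -2 + ((A**2 + 3*A) + A) = -2 + (A**2 + 4*A) = -2 + A**2 + 4*A)
24122*J(j) = 24122*(-2 + 0**2 + 4*0) = 24122*(-2 + 0 + 0) = 24122*(-2) = -48244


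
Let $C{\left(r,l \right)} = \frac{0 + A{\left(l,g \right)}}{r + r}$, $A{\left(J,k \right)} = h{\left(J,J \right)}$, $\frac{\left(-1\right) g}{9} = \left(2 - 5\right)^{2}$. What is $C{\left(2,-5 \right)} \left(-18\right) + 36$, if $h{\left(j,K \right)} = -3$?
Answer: $\frac{99}{2} \approx 49.5$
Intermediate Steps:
$g = -81$ ($g = - 9 \left(2 - 5\right)^{2} = - 9 \left(-3\right)^{2} = \left(-9\right) 9 = -81$)
$A{\left(J,k \right)} = -3$
$C{\left(r,l \right)} = - \frac{3}{2 r}$ ($C{\left(r,l \right)} = \frac{0 - 3}{r + r} = - \frac{3}{2 r}$)
$C{\left(2,-5 \right)} \left(-18\right) + 36 = - \frac{3}{2 \cdot 2} \left(-18\right) + 36 = \left(- \frac{3}{2}\right) \frac{1}{2} \left(-18\right) + 36 = \left(- \frac{3}{4}\right) \left(-18\right) + 36 = \frac{27}{2} + 36 = \frac{99}{2}$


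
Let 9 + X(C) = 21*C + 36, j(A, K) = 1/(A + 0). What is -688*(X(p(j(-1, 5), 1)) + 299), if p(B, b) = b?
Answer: -238736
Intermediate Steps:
j(A, K) = 1/A
X(C) = 27 + 21*C (X(C) = -9 + (21*C + 36) = -9 + (36 + 21*C) = 27 + 21*C)
-688*(X(p(j(-1, 5), 1)) + 299) = -688*((27 + 21*1) + 299) = -688*((27 + 21) + 299) = -688*(48 + 299) = -688*347 = -238736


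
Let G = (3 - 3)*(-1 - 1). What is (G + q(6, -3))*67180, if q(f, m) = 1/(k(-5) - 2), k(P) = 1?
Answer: -67180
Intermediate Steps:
q(f, m) = -1 (q(f, m) = 1/(1 - 2) = 1/(-1) = -1)
G = 0 (G = 0*(-2) = 0)
(G + q(6, -3))*67180 = (0 - 1)*67180 = -1*67180 = -67180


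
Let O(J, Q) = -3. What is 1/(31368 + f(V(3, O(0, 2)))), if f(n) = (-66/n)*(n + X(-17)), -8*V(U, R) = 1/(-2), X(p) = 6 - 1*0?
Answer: 1/24966 ≈ 4.0054e-5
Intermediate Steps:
X(p) = 6 (X(p) = 6 + 0 = 6)
V(U, R) = 1/16 (V(U, R) = -⅛/(-2) = -⅛*(-½) = 1/16)
f(n) = -66*(6 + n)/n (f(n) = (-66/n)*(n + 6) = (-66/n)*(6 + n) = -66*(6 + n)/n)
1/(31368 + f(V(3, O(0, 2)))) = 1/(31368 + (-66 - 396/1/16)) = 1/(31368 + (-66 - 396*16)) = 1/(31368 + (-66 - 6336)) = 1/(31368 - 6402) = 1/24966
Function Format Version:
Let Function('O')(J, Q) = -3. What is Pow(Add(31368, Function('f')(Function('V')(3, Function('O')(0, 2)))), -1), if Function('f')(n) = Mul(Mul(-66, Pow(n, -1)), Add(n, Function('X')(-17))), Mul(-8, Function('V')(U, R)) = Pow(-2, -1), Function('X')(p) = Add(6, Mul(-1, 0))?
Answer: Rational(1, 24966) ≈ 4.0054e-5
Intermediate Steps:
Function('X')(p) = 6 (Function('X')(p) = Add(6, 0) = 6)
Function('V')(U, R) = Rational(1, 16) (Function('V')(U, R) = Mul(Rational(-1, 8), Pow(-2, -1)) = Mul(Rational(-1, 8), Rational(-1, 2)) = Rational(1, 16))
Function('f')(n) = Mul(-66, Pow(n, -1), Add(6, n)) (Function('f')(n) = Mul(Mul(-66, Pow(n, -1)), Add(n, 6)) = Mul(Mul(-66, Pow(n, -1)), Add(6, n)) = Mul(-66, Pow(n, -1), Add(6, n)))
Pow(Add(31368, Function('f')(Function('V')(3, Function('O')(0, 2)))), -1) = Pow(Add(31368, Add(-66, Mul(-396, Pow(Rational(1, 16), -1)))), -1) = Pow(Add(31368, Add(-66, Mul(-396, 16))), -1) = Pow(Add(31368, Add(-66, -6336)), -1) = Pow(Add(31368, -6402), -1) = Pow(24966, -1) = Rational(1, 24966)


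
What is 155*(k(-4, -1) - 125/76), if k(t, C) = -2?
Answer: -42935/76 ≈ -564.93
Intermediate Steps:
155*(k(-4, -1) - 125/76) = 155*(-2 - 125/76) = 155*(-277/76) = -42935/76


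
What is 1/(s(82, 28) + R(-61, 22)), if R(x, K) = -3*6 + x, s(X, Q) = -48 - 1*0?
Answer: -1/127 ≈ -0.0078740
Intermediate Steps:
s(X, Q) = -48 (s(X, Q) = -48 + 0 = -48)
R(x, K) = -18 + x
1/(s(82, 28) + R(-61, 22)) = 1/(-48 + (-18 - 61)) = 1/(-48 - 79) = 1/(-127) = -1/127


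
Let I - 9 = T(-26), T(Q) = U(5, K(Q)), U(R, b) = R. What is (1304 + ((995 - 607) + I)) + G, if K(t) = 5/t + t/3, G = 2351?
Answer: 4057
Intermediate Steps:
K(t) = 5/t + t/3 (K(t) = 5/t + t*(⅓) = 5/t + t/3)
T(Q) = 5
I = 14 (I = 9 + 5 = 14)
(1304 + ((995 - 607) + I)) + G = (1304 + ((995 - 607) + 14)) + 2351 = (1304 + (388 + 14)) + 2351 = (1304 + 402) + 2351 = 1706 + 2351 = 4057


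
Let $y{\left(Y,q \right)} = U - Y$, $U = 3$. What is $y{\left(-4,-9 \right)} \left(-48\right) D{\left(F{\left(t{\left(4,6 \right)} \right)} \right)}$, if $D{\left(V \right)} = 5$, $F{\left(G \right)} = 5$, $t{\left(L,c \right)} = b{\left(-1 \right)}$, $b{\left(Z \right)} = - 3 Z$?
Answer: $-1680$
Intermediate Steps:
$y{\left(Y,q \right)} = 3 - Y$
$t{\left(L,c \right)} = 3$ ($t{\left(L,c \right)} = \left(-3\right) \left(-1\right) = 3$)
$y{\left(-4,-9 \right)} \left(-48\right) D{\left(F{\left(t{\left(4,6 \right)} \right)} \right)} = \left(3 - -4\right) \left(-48\right) 5 = \left(3 + 4\right) \left(-48\right) 5 = 7 \left(-48\right) 5 = \left(-336\right) 5 = -1680$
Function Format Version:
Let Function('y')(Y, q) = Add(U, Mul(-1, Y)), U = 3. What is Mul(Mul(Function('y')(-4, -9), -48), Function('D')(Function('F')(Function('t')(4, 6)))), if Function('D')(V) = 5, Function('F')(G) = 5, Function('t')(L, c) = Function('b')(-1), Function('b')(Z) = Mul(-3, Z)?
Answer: -1680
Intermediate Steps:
Function('y')(Y, q) = Add(3, Mul(-1, Y))
Function('t')(L, c) = 3 (Function('t')(L, c) = Mul(-3, -1) = 3)
Mul(Mul(Function('y')(-4, -9), -48), Function('D')(Function('F')(Function('t')(4, 6)))) = Mul(Mul(Add(3, Mul(-1, -4)), -48), 5) = Mul(Mul(Add(3, 4), -48), 5) = Mul(Mul(7, -48), 5) = Mul(-336, 5) = -1680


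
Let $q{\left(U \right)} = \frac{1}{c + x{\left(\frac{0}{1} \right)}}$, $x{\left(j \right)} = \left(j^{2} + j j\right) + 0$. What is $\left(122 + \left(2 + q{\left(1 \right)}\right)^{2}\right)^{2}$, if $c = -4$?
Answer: $\frac{4004001}{256} \approx 15641.0$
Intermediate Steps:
$x{\left(j \right)} = 2 j^{2}$ ($x{\left(j \right)} = \left(j^{2} + j^{2}\right) + 0 = 2 j^{2} + 0 = 2 j^{2}$)
$q{\left(U \right)} = - \frac{1}{4}$ ($q{\left(U \right)} = \frac{1}{-4 + 2 \left(\frac{0}{1}\right)^{2}} = \frac{1}{-4 + 2 \left(0 \cdot 1\right)^{2}} = \frac{1}{-4 + 2 \cdot 0^{2}} = \frac{1}{-4 + 2 \cdot 0} = \frac{1}{-4 + 0} = \frac{1}{-4} = - \frac{1}{4}$)
$\left(122 + \left(2 + q{\left(1 \right)}\right)^{2}\right)^{2} = \left(122 + \left(2 - \frac{1}{4}\right)^{2}\right)^{2} = \left(122 + \left(\frac{7}{4}\right)^{2}\right)^{2} = \left(122 + \frac{49}{16}\right)^{2} = \left(\frac{2001}{16}\right)^{2} = \frac{4004001}{256}$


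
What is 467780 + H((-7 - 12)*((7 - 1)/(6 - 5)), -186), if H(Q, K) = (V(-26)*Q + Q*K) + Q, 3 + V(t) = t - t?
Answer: 489212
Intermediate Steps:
V(t) = -3 (V(t) = -3 + (t - t) = -3 + 0 = -3)
H(Q, K) = -2*Q + K*Q (H(Q, K) = (-3*Q + Q*K) + Q = (-3*Q + K*Q) + Q = -2*Q + K*Q)
467780 + H((-7 - 12)*((7 - 1)/(6 - 5)), -186) = 467780 + ((-7 - 12)*((7 - 1)/(6 - 5)))*(-2 - 186) = 467780 - 114/1*(-188) = 467780 - 114*(-188) = 467780 + 21432 = 489212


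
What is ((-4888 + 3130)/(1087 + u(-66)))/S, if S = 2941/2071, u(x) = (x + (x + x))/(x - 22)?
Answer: -14563272/12813937 ≈ -1.1365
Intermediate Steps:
u(x) = 3*x/(-22 + x) (u(x) = (x + 2*x)/(-22 + x) = (3*x)/(-22 + x) = 3*x/(-22 + x))
S = 2941/2071 (S = 2941*(1/2071) = 2941/2071 ≈ 1.4201)
((-4888 + 3130)/(1087 + u(-66)))/S = ((-4888 + 3130)/(1087 + 3*(-66)/(-22 - 66)))/(2941/2071) = -1758/(1087 + 3*(-66)/(-88))*(2071/2941) = -1758/(1087 + 3*(-66)*(-1/88))*(2071/2941) = -1758/(1087 + 9/4)*(2071/2941) = -1758/4357/4*(2071/2941) = -1758*4/4357*(2071/2941) = -7032/4357*2071/2941 = -14563272/12813937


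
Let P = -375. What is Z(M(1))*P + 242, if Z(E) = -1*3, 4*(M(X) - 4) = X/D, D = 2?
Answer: 1367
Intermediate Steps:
M(X) = 4 + X/8 (M(X) = 4 + (X/2)/4 = 4 + X/8)
Z(E) = -3
Z(M(1))*P + 242 = -3*(-375) + 242 = 1125 + 242 = 1367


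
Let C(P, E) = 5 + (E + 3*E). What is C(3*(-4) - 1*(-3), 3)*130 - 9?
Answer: 2201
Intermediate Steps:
C(P, E) = 5 + 4*E
C(3*(-4) - 1*(-3), 3)*130 - 9 = (5 + 4*3)*130 - 9 = (5 + 12)*130 - 9 = 17*130 - 9 = 2210 - 9 = 2201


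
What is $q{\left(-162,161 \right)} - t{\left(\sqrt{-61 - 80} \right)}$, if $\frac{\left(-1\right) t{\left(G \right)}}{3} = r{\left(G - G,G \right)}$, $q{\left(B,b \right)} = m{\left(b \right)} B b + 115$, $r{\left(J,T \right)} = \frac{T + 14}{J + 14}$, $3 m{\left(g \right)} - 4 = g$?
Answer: $-1434392 + \frac{3 i \sqrt{141}}{14} \approx -1.4344 \cdot 10^{6} + 2.5445 i$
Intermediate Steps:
$m{\left(g \right)} = \frac{4}{3} + \frac{g}{3}$
$r{\left(J,T \right)} = \frac{14 + T}{14 + J}$
$q{\left(B,b \right)} = 115 + B b \left(\frac{4}{3} + \frac{b}{3}\right)$ ($q{\left(B,b \right)} = \left(\frac{4}{3} + \frac{b}{3}\right) B b + 115 = B \left(\frac{4}{3} + \frac{b}{3}\right) b + 115 = B b \left(\frac{4}{3} + \frac{b}{3}\right) + 115 = 115 + B b \left(\frac{4}{3} + \frac{b}{3}\right)$)
$t{\left(G \right)} = -3 - \frac{3 G}{14}$ ($t{\left(G \right)} = - 3 \frac{14 + G}{14 + \left(G - G\right)} = - 3 \frac{14 + G}{14 + 0} = - 3 \frac{14 + G}{14} = - 3 \left(1 + \frac{G}{14}\right) = -3 - \frac{3 G}{14}$)
$q{\left(-162,161 \right)} - t{\left(\sqrt{-61 - 80} \right)} = \left(115 + \frac{1}{3} \left(-162\right) 161 \left(4 + 161\right)\right) - \left(-3 - \frac{3 \sqrt{-61 - 80}}{14}\right) = \left(115 + \frac{1}{3} \left(-162\right) 161 \cdot 165\right) - \left(-3 - \frac{3 \sqrt{-141}}{14}\right) = \left(115 - 1434510\right) - \left(-3 - \frac{3 i \sqrt{141}}{14}\right) = -1434395 - \left(-3 - \frac{3 i \sqrt{141}}{14}\right) = -1434395 + \left(3 + \frac{3 i \sqrt{141}}{14}\right) = -1434392 + \frac{3 i \sqrt{141}}{14}$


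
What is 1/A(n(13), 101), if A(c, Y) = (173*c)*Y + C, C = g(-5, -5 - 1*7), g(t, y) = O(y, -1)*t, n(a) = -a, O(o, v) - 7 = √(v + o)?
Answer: I/(-227184*I + 5*√13) ≈ -4.4017e-6 + 3.4929e-10*I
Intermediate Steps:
O(o, v) = 7 + √(o + v) (O(o, v) = 7 + √(v + o) = 7 + √(o + v))
g(t, y) = t*(7 + √(-1 + y)) (g(t, y) = (7 + √(y - 1))*t = (7 + √(-1 + y))*t = t*(7 + √(-1 + y)))
C = -35 - 5*I*√13 (C = -5*(7 + √(-1 + (-5 - 1*7))) = -5*(7 + √(-1 + (-5 - 7))) = -5*(7 + √(-1 - 12)) = -5*(7 + √(-13)) = -5*(7 + I*√13) = -35 - 5*I*√13 ≈ -35.0 - 18.028*I)
A(c, Y) = -35 - 5*I*√13 + 173*Y*c (A(c, Y) = (173*c)*Y + (-35 - 5*I*√13) = 173*Y*c + (-35 - 5*I*√13) = -35 - 5*I*√13 + 173*Y*c)
1/A(n(13), 101) = 1/(-35 - 5*I*√13 + 173*101*(-1*13)) = 1/(-35 - 5*I*√13 + 173*101*(-13)) = 1/(-35 - 5*I*√13 - 227149) = 1/(-227184 - 5*I*√13)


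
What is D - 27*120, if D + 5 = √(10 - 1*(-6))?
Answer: -3241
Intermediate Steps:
D = -1 (D = -5 + √(10 - 1*(-6)) = -5 + √(10 + 6) = -5 + √16 = -5 + 4 = -1)
D - 27*120 = -1 - 27*120 = -1 - 3240 = -3241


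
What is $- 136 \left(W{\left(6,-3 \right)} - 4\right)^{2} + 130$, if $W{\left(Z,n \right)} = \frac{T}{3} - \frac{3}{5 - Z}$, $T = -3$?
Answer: $-414$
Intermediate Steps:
$W{\left(Z,n \right)} = -1 - \frac{3}{5 - Z}$ ($W{\left(Z,n \right)} = - \frac{3}{3} - \frac{3}{5 - Z} = \left(-3\right) \frac{1}{3} - \frac{3}{5 - Z} = -1 - \frac{3}{5 - Z}$)
$- 136 \left(W{\left(6,-3 \right)} - 4\right)^{2} + 130 = - 136 \left(\frac{8 - 6}{-5 + 6} - 4\right)^{2} + 130 = - 136 \left(\frac{8 - 6}{1} - 4\right)^{2} + 130 = - 136 \left(1 \cdot 2 - 4\right)^{2} + 130 = - 136 \left(2 - 4\right)^{2} + 130 = - 136 \left(-2\right)^{2} + 130 = \left(-136\right) 4 + 130 = -544 + 130 = -414$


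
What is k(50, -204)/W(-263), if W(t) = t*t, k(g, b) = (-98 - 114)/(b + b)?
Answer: 53/7055238 ≈ 7.5121e-6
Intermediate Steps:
k(g, b) = -106/b (k(g, b) = -212*1/(2*b) = -106/b)
W(t) = t²
k(50, -204)/W(-263) = (-106/(-204))/((-263)²) = -106*(-1/204)/69169 = (53/102)*(1/69169) = 53/7055238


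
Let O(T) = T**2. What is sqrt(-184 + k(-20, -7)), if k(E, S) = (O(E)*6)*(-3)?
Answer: 2*I*sqrt(1846) ≈ 85.93*I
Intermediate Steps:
k(E, S) = -18*E**2 (k(E, S) = (E**2*6)*(-3) = (6*E**2)*(-3) = -18*E**2)
sqrt(-184 + k(-20, -7)) = sqrt(-184 - 18*(-20)**2) = sqrt(-184 - 18*400) = sqrt(-184 - 7200) = sqrt(-7384) = 2*I*sqrt(1846)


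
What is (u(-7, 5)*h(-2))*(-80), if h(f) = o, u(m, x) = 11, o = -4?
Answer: 3520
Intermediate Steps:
h(f) = -4
(u(-7, 5)*h(-2))*(-80) = (11*(-4))*(-80) = -44*(-80) = 3520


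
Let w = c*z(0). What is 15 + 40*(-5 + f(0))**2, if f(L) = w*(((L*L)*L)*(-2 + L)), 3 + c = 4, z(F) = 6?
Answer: 1015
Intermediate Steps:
c = 1 (c = -3 + 4 = 1)
w = 6 (w = 1*6 = 6)
f(L) = 6*L**3*(-2 + L) (f(L) = 6*(((L*L)*L)*(-2 + L)) = 6*((L**2*L)*(-2 + L)) = 6*(L**3*(-2 + L)) = 6*L**3*(-2 + L))
15 + 40*(-5 + f(0))**2 = 15 + 40*(-5 + 6*0**3*(-2 + 0))**2 = 15 + 40*(-5 + 6*0*(-2))**2 = 15 + 40*(-5 + 0)**2 = 15 + 40*(-5)**2 = 15 + 40*25 = 15 + 1000 = 1015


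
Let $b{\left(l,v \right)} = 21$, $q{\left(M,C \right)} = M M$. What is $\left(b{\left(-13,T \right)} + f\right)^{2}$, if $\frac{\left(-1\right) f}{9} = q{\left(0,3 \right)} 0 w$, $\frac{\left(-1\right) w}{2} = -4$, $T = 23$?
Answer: $441$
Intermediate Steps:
$q{\left(M,C \right)} = M^{2}$
$w = 8$ ($w = \left(-2\right) \left(-4\right) = 8$)
$f = 0$ ($f = - 9 \cdot 0^{2} \cdot 0 \cdot 8 = - 9 \cdot 0 \cdot 0 \cdot 8 = - 9 \cdot 0 \cdot 8 = \left(-9\right) 0 = 0$)
$\left(b{\left(-13,T \right)} + f\right)^{2} = \left(21 + 0\right)^{2} = 21^{2} = 441$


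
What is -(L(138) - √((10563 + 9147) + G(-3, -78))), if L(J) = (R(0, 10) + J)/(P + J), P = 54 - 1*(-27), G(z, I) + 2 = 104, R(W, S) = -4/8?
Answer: -275/438 + 2*√4953 ≈ 140.13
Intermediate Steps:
R(W, S) = -½ (R(W, S) = -4*⅛ = -½)
G(z, I) = 102 (G(z, I) = -2 + 104 = 102)
P = 81 (P = 54 + 27 = 81)
L(J) = (-½ + J)/(81 + J)
-(L(138) - √((10563 + 9147) + G(-3, -78))) = -((-½ + 138)/(81 + 138) - √((10563 + 9147) + 102)) = -((275/2)/219 - √(19710 + 102)) = -((1/219)*(275/2) - √19812) = -(275/438 - 2*√4953) = -275/438 + 2*√4953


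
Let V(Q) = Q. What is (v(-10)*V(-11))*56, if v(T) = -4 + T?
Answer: 8624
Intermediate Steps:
(v(-10)*V(-11))*56 = ((-4 - 10)*(-11))*56 = -14*(-11)*56 = 154*56 = 8624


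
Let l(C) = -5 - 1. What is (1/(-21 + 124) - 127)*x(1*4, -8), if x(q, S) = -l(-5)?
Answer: -78480/103 ≈ -761.94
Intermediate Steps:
l(C) = -6
x(q, S) = 6 (x(q, S) = -1*(-6) = 6)
(1/(-21 + 124) - 127)*x(1*4, -8) = (1/(-21 + 124) - 127)*6 = (1/103 - 127)*6 = -13080/103*6 = -78480/103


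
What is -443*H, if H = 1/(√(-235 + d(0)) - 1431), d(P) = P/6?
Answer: 633933/2047996 + 443*I*√235/2047996 ≈ 0.30954 + 0.003316*I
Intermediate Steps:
d(P) = P/6 (d(P) = P*(⅙) = P/6)
H = 1/(-1431 + I*√235) (H = 1/(√(-235 + (⅙)*0) - 1431) = 1/(√(-235 + 0) - 1431) = 1/(√(-235) - 1431) = 1/(I*√235 - 1431) = 1/(-1431 + I*√235) ≈ -0.00069873 - 7.485e-6*I)
-443*H = -443*(-1431/2047996 - I*√235/2047996) = 633933/2047996 + 443*I*√235/2047996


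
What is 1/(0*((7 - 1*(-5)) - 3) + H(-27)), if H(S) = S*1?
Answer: -1/27 ≈ -0.037037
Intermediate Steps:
H(S) = S
1/(0*((7 - 1*(-5)) - 3) + H(-27)) = 1/(0*((7 - 1*(-5)) - 3) - 27) = 1/(0*((7 + 5) - 3) - 27) = 1/(0*(12 - 3) - 27) = 1/(0*9 - 27) = 1/(0 - 27) = 1/(-27) = -1/27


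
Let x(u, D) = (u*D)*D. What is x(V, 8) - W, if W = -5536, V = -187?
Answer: -6432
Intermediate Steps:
x(u, D) = u*D² (x(u, D) = (D*u)*D = u*D²)
x(V, 8) - W = -187*8² - 1*(-5536) = -187*64 + 5536 = -11968 + 5536 = -6432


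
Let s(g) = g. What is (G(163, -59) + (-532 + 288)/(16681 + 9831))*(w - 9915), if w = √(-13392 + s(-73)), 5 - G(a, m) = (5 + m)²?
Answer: 191301685635/6628 - 19294169*I*√13465/6628 ≈ 2.8863e+7 - 3.3779e+5*I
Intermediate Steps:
G(a, m) = 5 - (5 + m)²
w = I*√13465 (w = √(-13392 - 73) = √(-13465) = I*√13465 ≈ 116.04*I)
(G(163, -59) + (-532 + 288)/(16681 + 9831))*(w - 9915) = ((5 - (5 - 59)²) + (-532 + 288)/(16681 + 9831))*(I*√13465 - 9915) = ((5 - 1*(-54)²) - 244/26512)*(-9915 + I*√13465) = ((5 - 1*2916) - 244*1/26512)*(-9915 + I*√13465) = ((5 - 2916) - 61/6628)*(-9915 + I*√13465) = (-2911 - 61/6628)*(-9915 + I*√13465) = -19294169*(-9915 + I*√13465)/6628 = 191301685635/6628 - 19294169*I*√13465/6628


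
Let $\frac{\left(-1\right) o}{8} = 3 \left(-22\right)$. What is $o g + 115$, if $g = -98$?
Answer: $-51629$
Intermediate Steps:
$o = 528$ ($o = - 8 \cdot 3 \left(-22\right) = \left(-8\right) \left(-66\right) = 528$)
$o g + 115 = 528 \left(-98\right) + 115 = -51744 + 115 = -51629$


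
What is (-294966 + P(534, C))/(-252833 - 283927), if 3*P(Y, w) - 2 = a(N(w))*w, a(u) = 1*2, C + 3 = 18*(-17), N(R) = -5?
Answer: 63251/115020 ≈ 0.54991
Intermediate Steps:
C = -309 (C = -3 + 18*(-17) = -3 - 306 = -309)
a(u) = 2
P(Y, w) = ⅔ + 2*w/3 (P(Y, w) = ⅔ + (2*w)/3 = ⅔ + 2*w/3)
(-294966 + P(534, C))/(-252833 - 283927) = (-294966 + (⅔ + (⅔)*(-309)))/(-252833 - 283927) = (-294966 + (⅔ - 206))/(-536760) = (-294966 - 616/3)*(-1/536760) = -885514/3*(-1/536760) = 63251/115020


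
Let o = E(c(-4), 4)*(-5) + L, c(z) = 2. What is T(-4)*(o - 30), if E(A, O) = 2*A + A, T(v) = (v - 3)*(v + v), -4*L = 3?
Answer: -3402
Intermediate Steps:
L = -¾ (L = -¼*3 = -¾ ≈ -0.75000)
T(v) = 2*v*(-3 + v) (T(v) = (-3 + v)*(2*v) = 2*v*(-3 + v))
E(A, O) = 3*A
o = -123/4 (o = (3*2)*(-5) - ¾ = 6*(-5) - ¾ = -30 - ¾ = -123/4 ≈ -30.750)
T(-4)*(o - 30) = (2*(-4)*(-3 - 4))*(-123/4 - 30) = (2*(-4)*(-7))*(-243/4) = 56*(-243/4) = -3402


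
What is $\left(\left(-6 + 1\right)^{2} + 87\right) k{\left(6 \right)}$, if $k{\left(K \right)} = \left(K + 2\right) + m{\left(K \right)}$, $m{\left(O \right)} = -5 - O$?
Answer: $-336$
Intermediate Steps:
$k{\left(K \right)} = -3$ ($k{\left(K \right)} = \left(K + 2\right) - \left(5 + K\right) = \left(2 + K\right) - \left(5 + K\right) = -3$)
$\left(\left(-6 + 1\right)^{2} + 87\right) k{\left(6 \right)} = \left(\left(-6 + 1\right)^{2} + 87\right) \left(-3\right) = \left(\left(-5\right)^{2} + 87\right) \left(-3\right) = \left(25 + 87\right) \left(-3\right) = 112 \left(-3\right) = -336$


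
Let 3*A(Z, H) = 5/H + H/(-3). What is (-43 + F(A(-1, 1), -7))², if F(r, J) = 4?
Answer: 1521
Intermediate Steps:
A(Z, H) = -H/9 + 5/(3*H) (A(Z, H) = (5/H + H/(-3))/3 = (5/H + H*(-⅓))/3 = (5/H - H/3)/3 = -H/9 + 5/(3*H))
(-43 + F(A(-1, 1), -7))² = (-43 + 4)² = (-39)² = 1521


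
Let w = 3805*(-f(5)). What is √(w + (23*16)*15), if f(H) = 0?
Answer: 4*√345 ≈ 74.297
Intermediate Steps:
w = 0 (w = 3805*(-1*0) = 3805*0 = 0)
√(w + (23*16)*15) = √(0 + (23*16)*15) = √(0 + 368*15) = √(0 + 5520) = √5520 = 4*√345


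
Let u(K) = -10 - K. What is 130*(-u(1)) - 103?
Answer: 1327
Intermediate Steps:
130*(-u(1)) - 103 = 130*(-(-10 - 1*1)) - 103 = 130*(-(-10 - 1)) - 103 = 130*(-1*(-11)) - 103 = 130*11 - 103 = 1430 - 103 = 1327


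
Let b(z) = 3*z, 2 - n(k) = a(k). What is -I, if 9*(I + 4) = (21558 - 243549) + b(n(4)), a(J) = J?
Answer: 74011/3 ≈ 24670.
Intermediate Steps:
n(k) = 2 - k
I = -74011/3 (I = -4 + ((21558 - 243549) + 3*(2 - 1*4))/9 = -4 + (-221991 + 3*(2 - 4))/9 = -4 + (-221991 + 3*(-2))/9 = -4 + (-221991 - 6)/9 = -4 + (⅑)*(-221997) = -4 - 73999/3 = -74011/3 ≈ -24670.)
-I = -1*(-74011/3) = 74011/3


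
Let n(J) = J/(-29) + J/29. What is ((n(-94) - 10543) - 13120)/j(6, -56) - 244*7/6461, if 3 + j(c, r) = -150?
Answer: 21803617/141219 ≈ 154.40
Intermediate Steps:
n(J) = 0 (n(J) = J*(-1/29) + J*(1/29) = -J/29 + J/29 = 0)
j(c, r) = -153 (j(c, r) = -3 - 150 = -153)
((n(-94) - 10543) - 13120)/j(6, -56) - 244*7/6461 = ((0 - 10543) - 13120)/(-153) - 244*7/6461 = (-10543 - 13120)*(-1/153) - 1708*1/6461 = -23663*(-1/153) - 244/923 = 23663/153 - 244/923 = 21803617/141219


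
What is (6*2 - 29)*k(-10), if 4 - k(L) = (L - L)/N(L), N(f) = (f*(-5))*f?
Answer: -68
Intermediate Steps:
N(f) = -5*f**2 (N(f) = (-5*f)*f = -5*f**2)
k(L) = 4 (k(L) = 4 - (L - L)/((-5*L**2)) = 4 - 0*(-1/(5*L**2)) = 4 - 1*0 = 4 + 0 = 4)
(6*2 - 29)*k(-10) = (6*2 - 29)*4 = (12 - 29)*4 = -17*4 = -68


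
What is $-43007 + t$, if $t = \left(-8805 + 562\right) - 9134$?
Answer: $-60384$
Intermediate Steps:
$t = -17377$ ($t = -8243 - 9134 = -17377$)
$-43007 + t = -43007 - 17377 = -60384$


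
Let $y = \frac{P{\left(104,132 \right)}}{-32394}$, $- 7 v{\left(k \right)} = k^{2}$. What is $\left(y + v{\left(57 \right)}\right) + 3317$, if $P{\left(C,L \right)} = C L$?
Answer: $\frac{107802014}{37793} \approx 2852.4$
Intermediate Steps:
$v{\left(k \right)} = - \frac{k^{2}}{7}$
$y = - \frac{2288}{5399}$ ($y = \frac{104 \cdot 132}{-32394} = 13728 \left(- \frac{1}{32394}\right) = - \frac{2288}{5399} \approx -0.42378$)
$\left(y + v{\left(57 \right)}\right) + 3317 = \left(- \frac{2288}{5399} - \frac{57^{2}}{7}\right) + 3317 = \left(- \frac{2288}{5399} - \frac{3249}{7}\right) + 3317 = - \frac{17557367}{37793} + 3317 = \frac{107802014}{37793}$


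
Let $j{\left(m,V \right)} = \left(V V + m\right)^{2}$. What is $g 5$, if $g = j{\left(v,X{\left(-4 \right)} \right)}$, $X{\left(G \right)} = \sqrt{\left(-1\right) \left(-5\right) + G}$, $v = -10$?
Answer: $405$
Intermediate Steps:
$X{\left(G \right)} = \sqrt{5 + G}$
$j{\left(m,V \right)} = \left(m + V^{2}\right)^{2}$ ($j{\left(m,V \right)} = \left(V^{2} + m\right)^{2} = \left(m + V^{2}\right)^{2}$)
$g = 81$ ($g = \left(-10 + \left(\sqrt{5 - 4}\right)^{2}\right)^{2} = \left(-10 + \left(\sqrt{1}\right)^{2}\right)^{2} = \left(-10 + 1^{2}\right)^{2} = \left(-10 + 1\right)^{2} = \left(-9\right)^{2} = 81$)
$g 5 = 81 \cdot 5 = 405$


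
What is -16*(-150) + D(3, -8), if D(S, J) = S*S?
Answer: 2409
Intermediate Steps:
D(S, J) = S**2
-16*(-150) + D(3, -8) = -16*(-150) + 3**2 = 2400 + 9 = 2409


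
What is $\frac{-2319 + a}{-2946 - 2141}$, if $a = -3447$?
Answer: $\frac{5766}{5087} \approx 1.1335$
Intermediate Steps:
$\frac{-2319 + a}{-2946 - 2141} = \frac{-2319 - 3447}{-2946 - 2141} = - \frac{5766}{-5087} = \left(-5766\right) \left(- \frac{1}{5087}\right) = \frac{5766}{5087}$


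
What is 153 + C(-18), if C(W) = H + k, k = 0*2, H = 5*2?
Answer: 163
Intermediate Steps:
H = 10
k = 0
C(W) = 10 (C(W) = 10 + 0 = 10)
153 + C(-18) = 153 + 10 = 163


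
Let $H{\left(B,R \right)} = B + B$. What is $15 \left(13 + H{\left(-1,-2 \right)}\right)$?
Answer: $165$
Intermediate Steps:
$H{\left(B,R \right)} = 2 B$
$15 \left(13 + H{\left(-1,-2 \right)}\right) = 15 \left(13 + 2 \left(-1\right)\right) = 15 \left(13 - 2\right) = 15 \cdot 11 = 165$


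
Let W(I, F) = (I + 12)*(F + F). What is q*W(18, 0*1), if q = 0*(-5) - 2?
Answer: 0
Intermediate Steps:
W(I, F) = 2*F*(12 + I) (W(I, F) = (12 + I)*(2*F) = 2*F*(12 + I))
q = -2 (q = 0 - 2 = -2)
q*W(18, 0*1) = -4*0*1*(12 + 18) = -4*0*30 = -2*0 = 0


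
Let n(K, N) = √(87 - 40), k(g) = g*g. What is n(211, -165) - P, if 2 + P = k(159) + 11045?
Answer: -36324 + √47 ≈ -36317.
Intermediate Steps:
k(g) = g²
P = 36324 (P = -2 + (159² + 11045) = -2 + (25281 + 11045) = -2 + 36326 = 36324)
n(K, N) = √47
n(211, -165) - P = √47 - 1*36324 = √47 - 36324 = -36324 + √47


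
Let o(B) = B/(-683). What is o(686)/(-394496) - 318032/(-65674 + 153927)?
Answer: -3895032990319/1080861640832 ≈ -3.6036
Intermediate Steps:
o(B) = -B/683 (o(B) = B*(-1/683) = -B/683)
o(686)/(-394496) - 318032/(-65674 + 153927) = -1/683*686/(-394496) - 318032/(-65674 + 153927) = -686/683*(-1/394496) - 318032/88253 = 343/134720384 - 318032*1/88253 = 343/134720384 - 28912/8023 = -3895032990319/1080861640832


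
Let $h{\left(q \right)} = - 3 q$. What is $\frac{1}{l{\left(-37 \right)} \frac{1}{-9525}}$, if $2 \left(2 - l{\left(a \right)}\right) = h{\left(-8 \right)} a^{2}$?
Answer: $\frac{9525}{16426} \approx 0.57987$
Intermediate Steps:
$l{\left(a \right)} = 2 - 12 a^{2}$ ($l{\left(a \right)} = 2 - \frac{\left(-3\right) \left(-8\right) a^{2}}{2} = 2 - \frac{24 a^{2}}{2} = 2 - 12 a^{2}$)
$\frac{1}{l{\left(-37 \right)} \frac{1}{-9525}} = \frac{1}{\left(2 - 12 \left(-37\right)^{2}\right) \frac{1}{-9525}} = \frac{1}{\left(2 - 16428\right) \left(- \frac{1}{9525}\right)} = \frac{1}{\left(-16426\right) \left(- \frac{1}{9525}\right)} = \frac{1}{\frac{16426}{9525}} = \frac{9525}{16426}$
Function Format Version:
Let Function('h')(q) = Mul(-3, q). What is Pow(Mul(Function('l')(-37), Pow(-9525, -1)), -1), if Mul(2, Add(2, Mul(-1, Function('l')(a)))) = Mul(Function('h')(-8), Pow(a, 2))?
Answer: Rational(9525, 16426) ≈ 0.57987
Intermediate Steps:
Function('l')(a) = Add(2, Mul(-12, Pow(a, 2))) (Function('l')(a) = Add(2, Mul(Rational(-1, 2), Mul(Mul(-3, -8), Pow(a, 2)))) = Add(2, Mul(Rational(-1, 2), Mul(24, Pow(a, 2)))) = Add(2, Mul(-12, Pow(a, 2))))
Pow(Mul(Function('l')(-37), Pow(-9525, -1)), -1) = Pow(Mul(Add(2, Mul(-12, Pow(-37, 2))), Pow(-9525, -1)), -1) = Pow(Mul(Add(2, Mul(-12, 1369)), Rational(-1, 9525)), -1) = Pow(Mul(Add(2, -16428), Rational(-1, 9525)), -1) = Pow(Mul(-16426, Rational(-1, 9525)), -1) = Pow(Rational(16426, 9525), -1) = Rational(9525, 16426)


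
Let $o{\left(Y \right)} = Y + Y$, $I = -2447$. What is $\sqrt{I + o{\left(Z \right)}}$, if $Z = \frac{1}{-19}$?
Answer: $\frac{i \sqrt{883405}}{19} \approx 49.468 i$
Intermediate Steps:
$Z = - \frac{1}{19} \approx -0.052632$
$o{\left(Y \right)} = 2 Y$
$\sqrt{I + o{\left(Z \right)}} = \sqrt{-2447 + 2 \left(- \frac{1}{19}\right)} = \sqrt{-2447 - \frac{2}{19}} = \sqrt{- \frac{46495}{19}} = \frac{i \sqrt{883405}}{19}$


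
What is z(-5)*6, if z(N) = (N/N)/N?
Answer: -6/5 ≈ -1.2000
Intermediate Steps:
z(N) = 1/N
z(-5)*6 = 6/(-5) = -⅕*6 = -6/5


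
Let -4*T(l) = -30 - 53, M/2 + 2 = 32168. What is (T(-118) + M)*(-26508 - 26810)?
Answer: -6862319849/2 ≈ -3.4312e+9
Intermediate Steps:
M = 64332 (M = -4 + 2*32168 = -4 + 64336 = 64332)
T(l) = 83/4 (T(l) = -(-30 - 53)/4 = -¼*(-83) = 83/4)
(T(-118) + M)*(-26508 - 26810) = (83/4 + 64332)*(-26508 - 26810) = (257411/4)*(-53318) = -6862319849/2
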